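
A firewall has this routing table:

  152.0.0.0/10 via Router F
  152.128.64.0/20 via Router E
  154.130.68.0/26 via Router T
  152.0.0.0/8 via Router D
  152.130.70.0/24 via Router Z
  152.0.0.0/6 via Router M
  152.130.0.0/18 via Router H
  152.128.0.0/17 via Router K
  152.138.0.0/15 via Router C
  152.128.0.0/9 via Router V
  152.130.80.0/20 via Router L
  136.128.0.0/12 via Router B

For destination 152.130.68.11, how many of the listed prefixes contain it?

3

Prefixes containing 152.130.68.11:
  152.0.0.0/6 (152.0.0.0 - 155.255.255.255)
  152.0.0.0/8 (152.0.0.0 - 152.255.255.255)
  152.128.0.0/9 (152.128.0.0 - 152.255.255.255)
Total matching entries: 3.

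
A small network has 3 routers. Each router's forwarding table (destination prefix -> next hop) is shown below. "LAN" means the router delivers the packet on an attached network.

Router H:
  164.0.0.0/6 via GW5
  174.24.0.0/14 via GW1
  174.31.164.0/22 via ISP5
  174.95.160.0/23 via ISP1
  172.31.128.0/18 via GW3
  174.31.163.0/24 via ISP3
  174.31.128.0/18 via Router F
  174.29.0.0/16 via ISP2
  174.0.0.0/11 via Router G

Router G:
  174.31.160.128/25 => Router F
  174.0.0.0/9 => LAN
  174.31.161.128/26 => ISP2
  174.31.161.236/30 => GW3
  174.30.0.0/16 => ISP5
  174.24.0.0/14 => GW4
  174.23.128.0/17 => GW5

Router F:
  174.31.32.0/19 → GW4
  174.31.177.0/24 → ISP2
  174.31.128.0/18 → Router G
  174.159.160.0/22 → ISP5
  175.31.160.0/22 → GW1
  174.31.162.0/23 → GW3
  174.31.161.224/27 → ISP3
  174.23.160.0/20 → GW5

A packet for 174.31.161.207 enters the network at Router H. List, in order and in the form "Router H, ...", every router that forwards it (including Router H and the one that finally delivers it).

Router H, Router F, Router G

At Router H: longest match for 174.31.161.207 is 174.31.128.0/18 -> Router F
At Router F: longest match for 174.31.161.207 is 174.31.128.0/18 -> Router G
At Router G: longest match for 174.31.161.207 is 174.0.0.0/9 -> LAN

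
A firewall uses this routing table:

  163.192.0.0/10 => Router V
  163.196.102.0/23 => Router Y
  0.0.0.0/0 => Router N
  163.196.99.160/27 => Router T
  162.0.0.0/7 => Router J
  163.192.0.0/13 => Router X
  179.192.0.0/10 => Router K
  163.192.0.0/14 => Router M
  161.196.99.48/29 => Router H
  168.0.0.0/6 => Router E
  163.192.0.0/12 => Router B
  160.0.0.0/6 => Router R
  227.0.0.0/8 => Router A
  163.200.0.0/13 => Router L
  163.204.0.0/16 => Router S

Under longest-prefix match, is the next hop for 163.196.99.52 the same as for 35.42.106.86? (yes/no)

163.196.99.52: longest match 163.192.0.0/13 -> Router X
35.42.106.86: longest match 0.0.0.0/0 -> Router N

no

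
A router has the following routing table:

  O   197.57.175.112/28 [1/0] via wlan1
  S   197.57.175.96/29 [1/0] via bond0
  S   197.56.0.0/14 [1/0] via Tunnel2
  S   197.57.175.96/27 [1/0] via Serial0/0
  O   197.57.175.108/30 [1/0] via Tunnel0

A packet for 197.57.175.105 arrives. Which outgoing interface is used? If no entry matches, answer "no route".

Routes whose prefix contains 197.57.175.105:
  197.56.0.0/14 (197.56.0.0 - 197.59.255.255) -> Tunnel2
  197.57.175.96/27 (197.57.175.96 - 197.57.175.127) -> Serial0/0
More-specific entries that do NOT match:
  197.57.175.108/30 (197.57.175.108 - 197.57.175.111) does not contain 197.57.175.105
  197.57.175.96/29 (197.57.175.96 - 197.57.175.103) does not contain 197.57.175.105
  197.57.175.112/28 (197.57.175.112 - 197.57.175.127) does not contain 197.57.175.105
Longest matching prefix is /27 -> interface Serial0/0.

Serial0/0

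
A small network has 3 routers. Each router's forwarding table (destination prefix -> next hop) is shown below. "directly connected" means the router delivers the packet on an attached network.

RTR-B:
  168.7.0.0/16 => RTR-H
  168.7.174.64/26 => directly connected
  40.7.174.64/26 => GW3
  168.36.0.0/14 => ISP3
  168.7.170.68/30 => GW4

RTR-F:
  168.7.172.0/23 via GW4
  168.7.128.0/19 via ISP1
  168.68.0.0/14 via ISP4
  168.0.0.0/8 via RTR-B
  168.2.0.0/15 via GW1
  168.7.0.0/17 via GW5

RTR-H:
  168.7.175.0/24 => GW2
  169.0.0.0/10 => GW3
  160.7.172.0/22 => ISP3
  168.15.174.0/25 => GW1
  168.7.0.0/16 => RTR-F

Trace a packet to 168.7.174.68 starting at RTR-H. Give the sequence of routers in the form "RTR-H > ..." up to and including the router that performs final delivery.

At RTR-H: longest match for 168.7.174.68 is 168.7.0.0/16 -> RTR-F
At RTR-F: longest match for 168.7.174.68 is 168.0.0.0/8 -> RTR-B
At RTR-B: longest match for 168.7.174.68 is 168.7.174.64/26 -> directly connected

RTR-H > RTR-F > RTR-B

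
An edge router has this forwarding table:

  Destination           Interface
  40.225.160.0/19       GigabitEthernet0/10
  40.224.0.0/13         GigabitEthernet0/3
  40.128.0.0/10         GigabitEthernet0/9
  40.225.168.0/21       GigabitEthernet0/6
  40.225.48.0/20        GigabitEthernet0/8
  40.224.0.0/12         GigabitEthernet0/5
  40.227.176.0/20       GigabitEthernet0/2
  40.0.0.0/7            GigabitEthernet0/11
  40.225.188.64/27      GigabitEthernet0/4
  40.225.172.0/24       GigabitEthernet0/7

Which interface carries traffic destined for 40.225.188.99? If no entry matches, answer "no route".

Routes whose prefix contains 40.225.188.99:
  40.0.0.0/7 (40.0.0.0 - 41.255.255.255) -> GigabitEthernet0/11
  40.224.0.0/12 (40.224.0.0 - 40.239.255.255) -> GigabitEthernet0/5
  40.224.0.0/13 (40.224.0.0 - 40.231.255.255) -> GigabitEthernet0/3
  40.225.160.0/19 (40.225.160.0 - 40.225.191.255) -> GigabitEthernet0/10
More-specific entries that do NOT match:
  40.225.188.64/27 (40.225.188.64 - 40.225.188.95) does not contain 40.225.188.99
  40.225.172.0/24 (40.225.172.0 - 40.225.172.255) does not contain 40.225.188.99
  40.225.168.0/21 (40.225.168.0 - 40.225.175.255) does not contain 40.225.188.99
  40.225.48.0/20 (40.225.48.0 - 40.225.63.255) does not contain 40.225.188.99
  40.227.176.0/20 (40.227.176.0 - 40.227.191.255) does not contain 40.225.188.99
Longest matching prefix is /19 -> interface GigabitEthernet0/10.

GigabitEthernet0/10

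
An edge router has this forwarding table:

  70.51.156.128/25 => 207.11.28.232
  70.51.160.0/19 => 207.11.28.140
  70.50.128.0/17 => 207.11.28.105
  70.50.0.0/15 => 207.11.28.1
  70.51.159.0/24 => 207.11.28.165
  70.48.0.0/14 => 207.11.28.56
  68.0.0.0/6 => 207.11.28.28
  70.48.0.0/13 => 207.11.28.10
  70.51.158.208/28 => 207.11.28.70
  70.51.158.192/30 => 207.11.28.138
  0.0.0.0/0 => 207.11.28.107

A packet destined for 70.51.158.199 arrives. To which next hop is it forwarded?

Routes whose prefix contains 70.51.158.199:
  0.0.0.0/0 (default, matches everything) -> 207.11.28.107
  68.0.0.0/6 (68.0.0.0 - 71.255.255.255) -> 207.11.28.28
  70.48.0.0/13 (70.48.0.0 - 70.55.255.255) -> 207.11.28.10
  70.48.0.0/14 (70.48.0.0 - 70.51.255.255) -> 207.11.28.56
  70.50.0.0/15 (70.50.0.0 - 70.51.255.255) -> 207.11.28.1
More-specific entries that do NOT match:
  70.51.158.192/30 (70.51.158.192 - 70.51.158.195) does not contain 70.51.158.199
  70.51.158.208/28 (70.51.158.208 - 70.51.158.223) does not contain 70.51.158.199
  70.51.156.128/25 (70.51.156.128 - 70.51.156.255) does not contain 70.51.158.199
  70.51.159.0/24 (70.51.159.0 - 70.51.159.255) does not contain 70.51.158.199
  70.51.160.0/19 (70.51.160.0 - 70.51.191.255) does not contain 70.51.158.199
  70.50.128.0/17 (70.50.128.0 - 70.50.255.255) does not contain 70.51.158.199
Longest matching prefix is /15 -> next hop 207.11.28.1.

207.11.28.1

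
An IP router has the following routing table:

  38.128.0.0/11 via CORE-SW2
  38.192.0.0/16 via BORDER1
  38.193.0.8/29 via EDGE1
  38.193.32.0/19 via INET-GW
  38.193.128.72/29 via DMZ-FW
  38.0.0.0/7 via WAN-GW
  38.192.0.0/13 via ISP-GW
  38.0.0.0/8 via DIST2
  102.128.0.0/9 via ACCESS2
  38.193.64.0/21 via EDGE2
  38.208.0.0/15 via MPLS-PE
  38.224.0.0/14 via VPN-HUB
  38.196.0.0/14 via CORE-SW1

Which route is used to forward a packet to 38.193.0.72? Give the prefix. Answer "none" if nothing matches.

38.192.0.0/13

Entries matching 38.193.0.72:
  38.0.0.0/7 (38.0.0.0 - 39.255.255.255)
  38.0.0.0/8 (38.0.0.0 - 38.255.255.255)
  38.192.0.0/13 (38.192.0.0 - 38.199.255.255)
Most specific is 38.192.0.0/13.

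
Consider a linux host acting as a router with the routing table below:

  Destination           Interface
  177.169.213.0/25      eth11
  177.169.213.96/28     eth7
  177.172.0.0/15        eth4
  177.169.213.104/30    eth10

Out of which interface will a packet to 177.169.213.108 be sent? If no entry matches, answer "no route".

eth7

Routes whose prefix contains 177.169.213.108:
  177.169.213.0/25 (177.169.213.0 - 177.169.213.127) -> eth11
  177.169.213.96/28 (177.169.213.96 - 177.169.213.111) -> eth7
More-specific entries that do NOT match:
  177.169.213.104/30 (177.169.213.104 - 177.169.213.107) does not contain 177.169.213.108
Longest matching prefix is /28 -> interface eth7.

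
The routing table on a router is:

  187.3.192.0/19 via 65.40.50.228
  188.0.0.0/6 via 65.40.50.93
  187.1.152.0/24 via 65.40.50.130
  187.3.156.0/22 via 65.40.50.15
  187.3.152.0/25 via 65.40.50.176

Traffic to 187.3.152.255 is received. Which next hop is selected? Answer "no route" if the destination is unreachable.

no route

No entry's prefix contains 187.3.152.255; there is no default route.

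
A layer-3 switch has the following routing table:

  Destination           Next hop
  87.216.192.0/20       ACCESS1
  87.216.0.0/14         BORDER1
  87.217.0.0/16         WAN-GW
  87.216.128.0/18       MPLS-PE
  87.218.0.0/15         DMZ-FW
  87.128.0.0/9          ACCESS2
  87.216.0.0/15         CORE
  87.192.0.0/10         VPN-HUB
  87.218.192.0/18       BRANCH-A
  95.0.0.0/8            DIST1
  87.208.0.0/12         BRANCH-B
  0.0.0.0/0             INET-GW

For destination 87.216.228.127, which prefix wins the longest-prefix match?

Entries matching 87.216.228.127:
  0.0.0.0/0 (default, matches everything)
  87.128.0.0/9 (87.128.0.0 - 87.255.255.255)
  87.192.0.0/10 (87.192.0.0 - 87.255.255.255)
  87.208.0.0/12 (87.208.0.0 - 87.223.255.255)
  87.216.0.0/14 (87.216.0.0 - 87.219.255.255)
  87.216.0.0/15 (87.216.0.0 - 87.217.255.255)
Most specific is 87.216.0.0/15.

87.216.0.0/15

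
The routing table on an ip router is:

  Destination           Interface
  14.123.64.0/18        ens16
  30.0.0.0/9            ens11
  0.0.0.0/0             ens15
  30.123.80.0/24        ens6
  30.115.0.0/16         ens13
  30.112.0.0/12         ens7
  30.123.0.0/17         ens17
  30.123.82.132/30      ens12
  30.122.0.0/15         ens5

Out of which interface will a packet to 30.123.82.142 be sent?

ens17

Routes whose prefix contains 30.123.82.142:
  0.0.0.0/0 (default, matches everything) -> ens15
  30.0.0.0/9 (30.0.0.0 - 30.127.255.255) -> ens11
  30.112.0.0/12 (30.112.0.0 - 30.127.255.255) -> ens7
  30.122.0.0/15 (30.122.0.0 - 30.123.255.255) -> ens5
  30.123.0.0/17 (30.123.0.0 - 30.123.127.255) -> ens17
More-specific entries that do NOT match:
  30.123.82.132/30 (30.123.82.132 - 30.123.82.135) does not contain 30.123.82.142
  30.123.80.0/24 (30.123.80.0 - 30.123.80.255) does not contain 30.123.82.142
  14.123.64.0/18 (14.123.64.0 - 14.123.127.255) does not contain 30.123.82.142
Longest matching prefix is /17 -> interface ens17.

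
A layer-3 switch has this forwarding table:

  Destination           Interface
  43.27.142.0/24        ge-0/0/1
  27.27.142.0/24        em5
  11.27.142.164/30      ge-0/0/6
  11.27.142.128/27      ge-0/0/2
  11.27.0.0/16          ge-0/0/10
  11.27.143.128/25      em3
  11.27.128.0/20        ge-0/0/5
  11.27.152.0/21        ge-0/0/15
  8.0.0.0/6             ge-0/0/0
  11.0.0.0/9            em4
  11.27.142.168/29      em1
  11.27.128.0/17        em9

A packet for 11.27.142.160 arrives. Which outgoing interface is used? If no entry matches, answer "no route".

ge-0/0/5

Routes whose prefix contains 11.27.142.160:
  8.0.0.0/6 (8.0.0.0 - 11.255.255.255) -> ge-0/0/0
  11.0.0.0/9 (11.0.0.0 - 11.127.255.255) -> em4
  11.27.0.0/16 (11.27.0.0 - 11.27.255.255) -> ge-0/0/10
  11.27.128.0/17 (11.27.128.0 - 11.27.255.255) -> em9
  11.27.128.0/20 (11.27.128.0 - 11.27.143.255) -> ge-0/0/5
More-specific entries that do NOT match:
  11.27.142.164/30 (11.27.142.164 - 11.27.142.167) does not contain 11.27.142.160
  11.27.142.168/29 (11.27.142.168 - 11.27.142.175) does not contain 11.27.142.160
  11.27.142.128/27 (11.27.142.128 - 11.27.142.159) does not contain 11.27.142.160
  11.27.143.128/25 (11.27.143.128 - 11.27.143.255) does not contain 11.27.142.160
  43.27.142.0/24 (43.27.142.0 - 43.27.142.255) does not contain 11.27.142.160
  27.27.142.0/24 (27.27.142.0 - 27.27.142.255) does not contain 11.27.142.160
  11.27.152.0/21 (11.27.152.0 - 11.27.159.255) does not contain 11.27.142.160
Longest matching prefix is /20 -> interface ge-0/0/5.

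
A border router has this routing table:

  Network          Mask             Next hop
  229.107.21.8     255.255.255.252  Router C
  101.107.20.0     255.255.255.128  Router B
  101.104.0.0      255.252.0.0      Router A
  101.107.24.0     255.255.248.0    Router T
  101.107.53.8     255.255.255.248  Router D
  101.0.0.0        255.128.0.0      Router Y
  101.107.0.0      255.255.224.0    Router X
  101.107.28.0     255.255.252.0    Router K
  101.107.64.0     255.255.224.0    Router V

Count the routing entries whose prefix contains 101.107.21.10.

3

Prefixes containing 101.107.21.10:
  101.0.0.0/9 (101.0.0.0 - 101.127.255.255)
  101.104.0.0/14 (101.104.0.0 - 101.107.255.255)
  101.107.0.0/19 (101.107.0.0 - 101.107.31.255)
Total matching entries: 3.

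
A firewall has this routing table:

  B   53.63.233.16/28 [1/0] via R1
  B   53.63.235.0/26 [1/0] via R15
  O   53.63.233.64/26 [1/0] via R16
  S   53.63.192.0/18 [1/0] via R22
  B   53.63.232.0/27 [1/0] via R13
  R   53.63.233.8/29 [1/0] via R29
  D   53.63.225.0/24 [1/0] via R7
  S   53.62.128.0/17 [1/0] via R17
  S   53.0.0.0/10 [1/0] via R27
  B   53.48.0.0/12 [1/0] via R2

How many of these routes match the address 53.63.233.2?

3

Prefixes containing 53.63.233.2:
  53.0.0.0/10 (53.0.0.0 - 53.63.255.255)
  53.48.0.0/12 (53.48.0.0 - 53.63.255.255)
  53.63.192.0/18 (53.63.192.0 - 53.63.255.255)
Total matching entries: 3.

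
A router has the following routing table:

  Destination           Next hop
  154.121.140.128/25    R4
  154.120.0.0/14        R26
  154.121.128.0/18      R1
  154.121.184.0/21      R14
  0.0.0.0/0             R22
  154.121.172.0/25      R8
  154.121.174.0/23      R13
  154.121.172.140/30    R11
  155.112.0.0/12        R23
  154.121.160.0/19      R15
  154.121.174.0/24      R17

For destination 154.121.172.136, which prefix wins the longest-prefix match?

Entries matching 154.121.172.136:
  0.0.0.0/0 (default, matches everything)
  154.120.0.0/14 (154.120.0.0 - 154.123.255.255)
  154.121.128.0/18 (154.121.128.0 - 154.121.191.255)
  154.121.160.0/19 (154.121.160.0 - 154.121.191.255)
Most specific is 154.121.160.0/19.

154.121.160.0/19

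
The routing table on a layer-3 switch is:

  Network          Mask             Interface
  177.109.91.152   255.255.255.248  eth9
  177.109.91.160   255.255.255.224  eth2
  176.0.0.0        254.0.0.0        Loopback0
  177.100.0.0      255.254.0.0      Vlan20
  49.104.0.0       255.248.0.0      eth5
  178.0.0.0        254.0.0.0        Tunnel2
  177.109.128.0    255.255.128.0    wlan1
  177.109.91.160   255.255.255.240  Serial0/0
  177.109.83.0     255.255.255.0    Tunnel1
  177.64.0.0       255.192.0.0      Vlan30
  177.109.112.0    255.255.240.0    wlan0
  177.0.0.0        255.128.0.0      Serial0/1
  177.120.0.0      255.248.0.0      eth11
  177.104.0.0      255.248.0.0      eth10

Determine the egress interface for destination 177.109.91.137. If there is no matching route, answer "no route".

eth10

Routes whose prefix contains 177.109.91.137:
  176.0.0.0/7 (176.0.0.0 - 177.255.255.255) -> Loopback0
  177.0.0.0/9 (177.0.0.0 - 177.127.255.255) -> Serial0/1
  177.64.0.0/10 (177.64.0.0 - 177.127.255.255) -> Vlan30
  177.104.0.0/13 (177.104.0.0 - 177.111.255.255) -> eth10
More-specific entries that do NOT match:
  177.109.91.152/29 (177.109.91.152 - 177.109.91.159) does not contain 177.109.91.137
  177.109.91.160/28 (177.109.91.160 - 177.109.91.175) does not contain 177.109.91.137
  177.109.91.160/27 (177.109.91.160 - 177.109.91.191) does not contain 177.109.91.137
  177.109.83.0/24 (177.109.83.0 - 177.109.83.255) does not contain 177.109.91.137
  177.109.112.0/20 (177.109.112.0 - 177.109.127.255) does not contain 177.109.91.137
  177.109.128.0/17 (177.109.128.0 - 177.109.255.255) does not contain 177.109.91.137
  177.100.0.0/15 (177.100.0.0 - 177.101.255.255) does not contain 177.109.91.137
Longest matching prefix is /13 -> interface eth10.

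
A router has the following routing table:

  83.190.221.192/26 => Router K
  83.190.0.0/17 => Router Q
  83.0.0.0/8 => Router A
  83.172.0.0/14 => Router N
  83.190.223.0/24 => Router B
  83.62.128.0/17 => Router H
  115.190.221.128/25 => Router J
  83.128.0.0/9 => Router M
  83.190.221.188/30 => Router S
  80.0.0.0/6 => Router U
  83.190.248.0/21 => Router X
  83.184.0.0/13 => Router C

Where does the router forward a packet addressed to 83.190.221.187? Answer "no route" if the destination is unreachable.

Routes whose prefix contains 83.190.221.187:
  80.0.0.0/6 (80.0.0.0 - 83.255.255.255) -> Router U
  83.0.0.0/8 (83.0.0.0 - 83.255.255.255) -> Router A
  83.128.0.0/9 (83.128.0.0 - 83.255.255.255) -> Router M
  83.184.0.0/13 (83.184.0.0 - 83.191.255.255) -> Router C
More-specific entries that do NOT match:
  83.190.221.188/30 (83.190.221.188 - 83.190.221.191) does not contain 83.190.221.187
  83.190.221.192/26 (83.190.221.192 - 83.190.221.255) does not contain 83.190.221.187
  115.190.221.128/25 (115.190.221.128 - 115.190.221.255) does not contain 83.190.221.187
  83.190.223.0/24 (83.190.223.0 - 83.190.223.255) does not contain 83.190.221.187
  83.190.248.0/21 (83.190.248.0 - 83.190.255.255) does not contain 83.190.221.187
  83.190.0.0/17 (83.190.0.0 - 83.190.127.255) does not contain 83.190.221.187
  83.62.128.0/17 (83.62.128.0 - 83.62.255.255) does not contain 83.190.221.187
  83.172.0.0/14 (83.172.0.0 - 83.175.255.255) does not contain 83.190.221.187
Longest matching prefix is /13 -> next hop Router C.

Router C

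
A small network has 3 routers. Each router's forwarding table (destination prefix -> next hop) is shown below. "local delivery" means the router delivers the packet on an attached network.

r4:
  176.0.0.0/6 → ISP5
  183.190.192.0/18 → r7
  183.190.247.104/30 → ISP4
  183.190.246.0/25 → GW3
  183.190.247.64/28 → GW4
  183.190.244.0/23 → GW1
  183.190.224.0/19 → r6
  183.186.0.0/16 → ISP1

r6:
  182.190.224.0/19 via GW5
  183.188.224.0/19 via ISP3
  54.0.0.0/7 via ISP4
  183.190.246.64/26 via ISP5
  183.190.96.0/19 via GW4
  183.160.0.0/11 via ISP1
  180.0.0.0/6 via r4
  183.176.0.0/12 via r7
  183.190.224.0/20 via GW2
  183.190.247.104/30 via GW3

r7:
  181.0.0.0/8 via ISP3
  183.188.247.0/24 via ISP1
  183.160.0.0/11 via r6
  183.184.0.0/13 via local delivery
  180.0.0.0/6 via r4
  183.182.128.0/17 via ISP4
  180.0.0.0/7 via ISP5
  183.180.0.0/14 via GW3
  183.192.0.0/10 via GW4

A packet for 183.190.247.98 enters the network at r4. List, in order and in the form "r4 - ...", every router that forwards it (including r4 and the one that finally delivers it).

r4 - r6 - r7

At r4: longest match for 183.190.247.98 is 183.190.224.0/19 -> r6
At r6: longest match for 183.190.247.98 is 183.176.0.0/12 -> r7
At r7: longest match for 183.190.247.98 is 183.184.0.0/13 -> local delivery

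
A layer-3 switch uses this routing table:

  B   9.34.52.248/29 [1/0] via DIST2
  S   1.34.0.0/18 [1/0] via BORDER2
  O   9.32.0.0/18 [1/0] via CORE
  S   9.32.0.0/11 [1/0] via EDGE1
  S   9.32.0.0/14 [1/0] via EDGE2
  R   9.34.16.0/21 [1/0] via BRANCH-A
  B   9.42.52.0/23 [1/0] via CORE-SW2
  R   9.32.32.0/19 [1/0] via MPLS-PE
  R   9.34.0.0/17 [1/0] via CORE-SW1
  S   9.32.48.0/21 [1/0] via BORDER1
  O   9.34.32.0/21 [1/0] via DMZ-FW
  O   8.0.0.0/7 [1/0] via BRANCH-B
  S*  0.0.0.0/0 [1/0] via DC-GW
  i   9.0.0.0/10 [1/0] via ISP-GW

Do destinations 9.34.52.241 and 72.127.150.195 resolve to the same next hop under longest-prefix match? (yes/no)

no

9.34.52.241: longest match 9.34.0.0/17 -> CORE-SW1
72.127.150.195: longest match 0.0.0.0/0 -> DC-GW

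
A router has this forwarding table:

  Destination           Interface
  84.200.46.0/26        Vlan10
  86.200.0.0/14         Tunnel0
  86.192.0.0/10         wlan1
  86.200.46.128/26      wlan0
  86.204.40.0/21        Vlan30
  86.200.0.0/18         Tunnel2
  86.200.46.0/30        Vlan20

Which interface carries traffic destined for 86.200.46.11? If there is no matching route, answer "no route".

Routes whose prefix contains 86.200.46.11:
  86.192.0.0/10 (86.192.0.0 - 86.255.255.255) -> wlan1
  86.200.0.0/14 (86.200.0.0 - 86.203.255.255) -> Tunnel0
  86.200.0.0/18 (86.200.0.0 - 86.200.63.255) -> Tunnel2
More-specific entries that do NOT match:
  86.200.46.0/30 (86.200.46.0 - 86.200.46.3) does not contain 86.200.46.11
  84.200.46.0/26 (84.200.46.0 - 84.200.46.63) does not contain 86.200.46.11
  86.200.46.128/26 (86.200.46.128 - 86.200.46.191) does not contain 86.200.46.11
  86.204.40.0/21 (86.204.40.0 - 86.204.47.255) does not contain 86.200.46.11
Longest matching prefix is /18 -> interface Tunnel2.

Tunnel2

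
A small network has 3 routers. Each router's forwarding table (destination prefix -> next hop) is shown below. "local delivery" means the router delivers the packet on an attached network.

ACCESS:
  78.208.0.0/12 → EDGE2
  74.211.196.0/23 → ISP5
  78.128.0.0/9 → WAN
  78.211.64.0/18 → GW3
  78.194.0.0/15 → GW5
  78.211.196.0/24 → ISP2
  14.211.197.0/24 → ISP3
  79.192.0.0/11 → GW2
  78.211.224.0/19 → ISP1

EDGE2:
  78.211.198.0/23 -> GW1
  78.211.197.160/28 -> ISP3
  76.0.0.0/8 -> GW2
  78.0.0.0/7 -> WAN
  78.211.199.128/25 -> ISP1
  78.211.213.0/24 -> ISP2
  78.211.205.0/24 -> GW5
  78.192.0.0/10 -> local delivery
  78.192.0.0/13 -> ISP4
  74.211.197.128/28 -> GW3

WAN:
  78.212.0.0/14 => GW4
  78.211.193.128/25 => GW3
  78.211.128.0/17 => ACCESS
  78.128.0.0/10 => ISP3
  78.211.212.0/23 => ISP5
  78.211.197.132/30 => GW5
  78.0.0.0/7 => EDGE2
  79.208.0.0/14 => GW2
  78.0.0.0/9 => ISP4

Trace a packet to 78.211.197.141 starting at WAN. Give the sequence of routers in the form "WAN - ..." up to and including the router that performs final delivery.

WAN - ACCESS - EDGE2

At WAN: longest match for 78.211.197.141 is 78.211.128.0/17 -> ACCESS
At ACCESS: longest match for 78.211.197.141 is 78.208.0.0/12 -> EDGE2
At EDGE2: longest match for 78.211.197.141 is 78.192.0.0/10 -> local delivery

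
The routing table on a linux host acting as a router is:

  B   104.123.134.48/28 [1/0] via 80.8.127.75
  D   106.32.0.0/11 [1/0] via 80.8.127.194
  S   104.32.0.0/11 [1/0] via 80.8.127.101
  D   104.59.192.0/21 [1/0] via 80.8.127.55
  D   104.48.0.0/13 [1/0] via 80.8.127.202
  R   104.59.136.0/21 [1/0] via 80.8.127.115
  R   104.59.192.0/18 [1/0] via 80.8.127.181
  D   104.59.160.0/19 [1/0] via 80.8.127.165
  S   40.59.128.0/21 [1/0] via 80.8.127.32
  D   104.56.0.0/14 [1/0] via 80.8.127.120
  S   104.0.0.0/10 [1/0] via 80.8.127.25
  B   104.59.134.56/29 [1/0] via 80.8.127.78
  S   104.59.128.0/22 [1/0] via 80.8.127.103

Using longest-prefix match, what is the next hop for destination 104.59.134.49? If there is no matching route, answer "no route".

Routes whose prefix contains 104.59.134.49:
  104.0.0.0/10 (104.0.0.0 - 104.63.255.255) -> 80.8.127.25
  104.32.0.0/11 (104.32.0.0 - 104.63.255.255) -> 80.8.127.101
  104.56.0.0/14 (104.56.0.0 - 104.59.255.255) -> 80.8.127.120
More-specific entries that do NOT match:
  104.59.134.56/29 (104.59.134.56 - 104.59.134.63) does not contain 104.59.134.49
  104.123.134.48/28 (104.123.134.48 - 104.123.134.63) does not contain 104.59.134.49
  104.59.128.0/22 (104.59.128.0 - 104.59.131.255) does not contain 104.59.134.49
  104.59.192.0/21 (104.59.192.0 - 104.59.199.255) does not contain 104.59.134.49
  104.59.136.0/21 (104.59.136.0 - 104.59.143.255) does not contain 104.59.134.49
  40.59.128.0/21 (40.59.128.0 - 40.59.135.255) does not contain 104.59.134.49
  104.59.160.0/19 (104.59.160.0 - 104.59.191.255) does not contain 104.59.134.49
  104.59.192.0/18 (104.59.192.0 - 104.59.255.255) does not contain 104.59.134.49
Longest matching prefix is /14 -> next hop 80.8.127.120.

80.8.127.120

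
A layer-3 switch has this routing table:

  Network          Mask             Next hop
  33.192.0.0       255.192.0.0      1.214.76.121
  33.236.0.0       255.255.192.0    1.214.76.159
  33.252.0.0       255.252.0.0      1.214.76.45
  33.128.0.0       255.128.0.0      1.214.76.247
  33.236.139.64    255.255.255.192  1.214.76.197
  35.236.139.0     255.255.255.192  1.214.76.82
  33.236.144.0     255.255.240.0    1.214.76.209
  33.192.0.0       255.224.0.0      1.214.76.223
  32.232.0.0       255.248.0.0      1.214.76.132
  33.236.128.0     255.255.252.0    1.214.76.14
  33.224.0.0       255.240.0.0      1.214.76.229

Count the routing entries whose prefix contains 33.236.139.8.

3

Prefixes containing 33.236.139.8:
  33.128.0.0/9 (33.128.0.0 - 33.255.255.255)
  33.192.0.0/10 (33.192.0.0 - 33.255.255.255)
  33.224.0.0/12 (33.224.0.0 - 33.239.255.255)
Total matching entries: 3.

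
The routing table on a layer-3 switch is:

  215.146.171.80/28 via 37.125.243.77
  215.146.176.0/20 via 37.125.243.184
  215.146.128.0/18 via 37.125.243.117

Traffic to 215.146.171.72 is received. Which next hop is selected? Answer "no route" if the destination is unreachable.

Routes whose prefix contains 215.146.171.72:
  215.146.128.0/18 (215.146.128.0 - 215.146.191.255) -> 37.125.243.117
More-specific entries that do NOT match:
  215.146.171.80/28 (215.146.171.80 - 215.146.171.95) does not contain 215.146.171.72
  215.146.176.0/20 (215.146.176.0 - 215.146.191.255) does not contain 215.146.171.72
Longest matching prefix is /18 -> next hop 37.125.243.117.

37.125.243.117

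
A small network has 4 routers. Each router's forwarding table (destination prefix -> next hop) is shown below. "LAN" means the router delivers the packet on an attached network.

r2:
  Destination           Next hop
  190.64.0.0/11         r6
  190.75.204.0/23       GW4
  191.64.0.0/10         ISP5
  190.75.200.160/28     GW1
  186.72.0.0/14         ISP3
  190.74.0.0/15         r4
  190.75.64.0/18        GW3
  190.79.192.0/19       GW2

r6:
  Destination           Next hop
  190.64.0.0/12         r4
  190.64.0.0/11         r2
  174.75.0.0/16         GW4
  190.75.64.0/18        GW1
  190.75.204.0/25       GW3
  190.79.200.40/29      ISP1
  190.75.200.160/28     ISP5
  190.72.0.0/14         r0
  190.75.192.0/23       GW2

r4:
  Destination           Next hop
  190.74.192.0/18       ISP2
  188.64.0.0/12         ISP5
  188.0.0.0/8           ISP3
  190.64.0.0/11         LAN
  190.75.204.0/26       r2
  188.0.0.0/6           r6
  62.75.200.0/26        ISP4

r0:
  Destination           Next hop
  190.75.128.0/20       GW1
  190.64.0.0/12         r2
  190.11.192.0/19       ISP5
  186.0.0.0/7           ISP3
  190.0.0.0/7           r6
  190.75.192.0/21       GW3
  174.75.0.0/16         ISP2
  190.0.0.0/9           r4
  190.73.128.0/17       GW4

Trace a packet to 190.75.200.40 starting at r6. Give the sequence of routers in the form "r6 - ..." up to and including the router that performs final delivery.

At r6: longest match for 190.75.200.40 is 190.72.0.0/14 -> r0
At r0: longest match for 190.75.200.40 is 190.64.0.0/12 -> r2
At r2: longest match for 190.75.200.40 is 190.74.0.0/15 -> r4
At r4: longest match for 190.75.200.40 is 190.64.0.0/11 -> LAN

r6 - r0 - r2 - r4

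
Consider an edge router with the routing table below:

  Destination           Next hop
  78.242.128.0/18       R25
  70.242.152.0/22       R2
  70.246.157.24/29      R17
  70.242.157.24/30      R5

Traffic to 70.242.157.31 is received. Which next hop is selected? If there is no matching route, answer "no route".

no route

No entry's prefix contains 70.242.157.31; there is no default route.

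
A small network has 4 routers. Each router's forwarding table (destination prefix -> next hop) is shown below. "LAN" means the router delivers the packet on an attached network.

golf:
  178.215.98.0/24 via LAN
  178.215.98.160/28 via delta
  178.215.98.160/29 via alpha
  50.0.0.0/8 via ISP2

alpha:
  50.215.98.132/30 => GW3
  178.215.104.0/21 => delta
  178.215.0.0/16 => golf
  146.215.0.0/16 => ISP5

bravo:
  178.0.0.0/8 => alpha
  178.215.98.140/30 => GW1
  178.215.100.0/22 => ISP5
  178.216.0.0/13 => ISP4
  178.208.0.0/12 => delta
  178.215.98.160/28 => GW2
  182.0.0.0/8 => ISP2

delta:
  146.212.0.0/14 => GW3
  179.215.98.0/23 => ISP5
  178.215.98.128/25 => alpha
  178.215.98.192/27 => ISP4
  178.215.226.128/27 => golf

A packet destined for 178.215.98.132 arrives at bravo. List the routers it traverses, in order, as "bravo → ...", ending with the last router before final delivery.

At bravo: longest match for 178.215.98.132 is 178.208.0.0/12 -> delta
At delta: longest match for 178.215.98.132 is 178.215.98.128/25 -> alpha
At alpha: longest match for 178.215.98.132 is 178.215.0.0/16 -> golf
At golf: longest match for 178.215.98.132 is 178.215.98.0/24 -> LAN

bravo → delta → alpha → golf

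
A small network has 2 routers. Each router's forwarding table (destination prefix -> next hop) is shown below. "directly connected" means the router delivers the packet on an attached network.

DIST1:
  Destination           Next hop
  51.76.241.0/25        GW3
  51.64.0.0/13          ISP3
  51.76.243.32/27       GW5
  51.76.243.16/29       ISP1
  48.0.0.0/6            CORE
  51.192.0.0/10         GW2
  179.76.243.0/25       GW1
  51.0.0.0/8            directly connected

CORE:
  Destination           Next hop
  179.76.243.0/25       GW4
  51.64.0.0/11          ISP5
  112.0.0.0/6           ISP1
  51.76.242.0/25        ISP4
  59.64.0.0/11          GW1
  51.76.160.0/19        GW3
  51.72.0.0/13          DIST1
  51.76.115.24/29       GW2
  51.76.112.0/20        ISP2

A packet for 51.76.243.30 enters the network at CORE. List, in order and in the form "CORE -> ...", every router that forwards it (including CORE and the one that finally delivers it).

At CORE: longest match for 51.76.243.30 is 51.72.0.0/13 -> DIST1
At DIST1: longest match for 51.76.243.30 is 51.0.0.0/8 -> directly connected

CORE -> DIST1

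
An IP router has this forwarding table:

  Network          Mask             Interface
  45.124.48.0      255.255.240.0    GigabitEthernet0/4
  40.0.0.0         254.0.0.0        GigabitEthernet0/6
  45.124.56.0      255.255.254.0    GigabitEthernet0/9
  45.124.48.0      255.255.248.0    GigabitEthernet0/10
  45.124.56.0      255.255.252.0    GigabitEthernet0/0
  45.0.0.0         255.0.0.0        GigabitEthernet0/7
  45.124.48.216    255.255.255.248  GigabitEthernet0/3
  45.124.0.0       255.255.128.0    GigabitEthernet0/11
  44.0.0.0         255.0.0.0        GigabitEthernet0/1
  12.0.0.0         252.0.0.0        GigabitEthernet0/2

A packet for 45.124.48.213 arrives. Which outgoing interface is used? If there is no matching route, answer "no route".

GigabitEthernet0/10

Routes whose prefix contains 45.124.48.213:
  45.0.0.0/8 (45.0.0.0 - 45.255.255.255) -> GigabitEthernet0/7
  45.124.0.0/17 (45.124.0.0 - 45.124.127.255) -> GigabitEthernet0/11
  45.124.48.0/20 (45.124.48.0 - 45.124.63.255) -> GigabitEthernet0/4
  45.124.48.0/21 (45.124.48.0 - 45.124.55.255) -> GigabitEthernet0/10
More-specific entries that do NOT match:
  45.124.48.216/29 (45.124.48.216 - 45.124.48.223) does not contain 45.124.48.213
  45.124.56.0/23 (45.124.56.0 - 45.124.57.255) does not contain 45.124.48.213
  45.124.56.0/22 (45.124.56.0 - 45.124.59.255) does not contain 45.124.48.213
Longest matching prefix is /21 -> interface GigabitEthernet0/10.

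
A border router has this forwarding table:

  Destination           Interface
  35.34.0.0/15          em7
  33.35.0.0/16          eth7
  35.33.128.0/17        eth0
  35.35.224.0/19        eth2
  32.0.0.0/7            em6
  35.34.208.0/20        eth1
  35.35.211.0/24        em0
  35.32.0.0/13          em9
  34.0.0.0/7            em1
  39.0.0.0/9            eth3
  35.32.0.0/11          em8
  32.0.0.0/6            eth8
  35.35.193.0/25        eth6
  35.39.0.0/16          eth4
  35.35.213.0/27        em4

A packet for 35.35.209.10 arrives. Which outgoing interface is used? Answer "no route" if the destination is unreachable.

em7

Routes whose prefix contains 35.35.209.10:
  32.0.0.0/6 (32.0.0.0 - 35.255.255.255) -> eth8
  34.0.0.0/7 (34.0.0.0 - 35.255.255.255) -> em1
  35.32.0.0/11 (35.32.0.0 - 35.63.255.255) -> em8
  35.32.0.0/13 (35.32.0.0 - 35.39.255.255) -> em9
  35.34.0.0/15 (35.34.0.0 - 35.35.255.255) -> em7
More-specific entries that do NOT match:
  35.35.213.0/27 (35.35.213.0 - 35.35.213.31) does not contain 35.35.209.10
  35.35.193.0/25 (35.35.193.0 - 35.35.193.127) does not contain 35.35.209.10
  35.35.211.0/24 (35.35.211.0 - 35.35.211.255) does not contain 35.35.209.10
  35.34.208.0/20 (35.34.208.0 - 35.34.223.255) does not contain 35.35.209.10
  35.35.224.0/19 (35.35.224.0 - 35.35.255.255) does not contain 35.35.209.10
  35.33.128.0/17 (35.33.128.0 - 35.33.255.255) does not contain 35.35.209.10
  33.35.0.0/16 (33.35.0.0 - 33.35.255.255) does not contain 35.35.209.10
  35.39.0.0/16 (35.39.0.0 - 35.39.255.255) does not contain 35.35.209.10
Longest matching prefix is /15 -> interface em7.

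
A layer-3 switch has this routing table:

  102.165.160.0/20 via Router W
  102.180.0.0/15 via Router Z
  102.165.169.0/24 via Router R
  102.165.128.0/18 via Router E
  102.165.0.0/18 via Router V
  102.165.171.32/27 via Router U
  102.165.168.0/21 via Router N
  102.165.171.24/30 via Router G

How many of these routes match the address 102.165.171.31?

Prefixes containing 102.165.171.31:
  102.165.128.0/18 (102.165.128.0 - 102.165.191.255)
  102.165.160.0/20 (102.165.160.0 - 102.165.175.255)
  102.165.168.0/21 (102.165.168.0 - 102.165.175.255)
Total matching entries: 3.

3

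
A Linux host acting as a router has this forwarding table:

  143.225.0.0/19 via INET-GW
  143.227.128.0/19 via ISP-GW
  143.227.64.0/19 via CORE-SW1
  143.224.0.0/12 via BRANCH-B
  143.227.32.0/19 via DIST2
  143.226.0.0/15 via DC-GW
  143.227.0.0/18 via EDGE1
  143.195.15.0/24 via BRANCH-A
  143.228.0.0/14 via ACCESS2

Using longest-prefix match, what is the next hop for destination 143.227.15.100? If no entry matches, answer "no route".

EDGE1

Routes whose prefix contains 143.227.15.100:
  143.224.0.0/12 (143.224.0.0 - 143.239.255.255) -> BRANCH-B
  143.226.0.0/15 (143.226.0.0 - 143.227.255.255) -> DC-GW
  143.227.0.0/18 (143.227.0.0 - 143.227.63.255) -> EDGE1
More-specific entries that do NOT match:
  143.195.15.0/24 (143.195.15.0 - 143.195.15.255) does not contain 143.227.15.100
  143.225.0.0/19 (143.225.0.0 - 143.225.31.255) does not contain 143.227.15.100
  143.227.128.0/19 (143.227.128.0 - 143.227.159.255) does not contain 143.227.15.100
  143.227.64.0/19 (143.227.64.0 - 143.227.95.255) does not contain 143.227.15.100
  143.227.32.0/19 (143.227.32.0 - 143.227.63.255) does not contain 143.227.15.100
Longest matching prefix is /18 -> next hop EDGE1.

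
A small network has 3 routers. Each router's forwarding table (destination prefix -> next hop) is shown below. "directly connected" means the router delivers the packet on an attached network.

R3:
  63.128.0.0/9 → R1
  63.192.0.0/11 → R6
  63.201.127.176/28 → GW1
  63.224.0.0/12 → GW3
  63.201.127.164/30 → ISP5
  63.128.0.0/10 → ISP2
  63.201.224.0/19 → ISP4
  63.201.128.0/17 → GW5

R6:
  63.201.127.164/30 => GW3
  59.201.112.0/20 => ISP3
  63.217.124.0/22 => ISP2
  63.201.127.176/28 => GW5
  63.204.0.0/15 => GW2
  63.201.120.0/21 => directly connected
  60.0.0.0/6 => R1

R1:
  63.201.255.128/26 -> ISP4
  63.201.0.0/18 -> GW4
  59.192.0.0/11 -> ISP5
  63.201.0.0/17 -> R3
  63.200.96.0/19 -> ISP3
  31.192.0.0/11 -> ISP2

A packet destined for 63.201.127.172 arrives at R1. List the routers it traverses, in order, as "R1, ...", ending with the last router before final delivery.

At R1: longest match for 63.201.127.172 is 63.201.0.0/17 -> R3
At R3: longest match for 63.201.127.172 is 63.192.0.0/11 -> R6
At R6: longest match for 63.201.127.172 is 63.201.120.0/21 -> directly connected

R1, R3, R6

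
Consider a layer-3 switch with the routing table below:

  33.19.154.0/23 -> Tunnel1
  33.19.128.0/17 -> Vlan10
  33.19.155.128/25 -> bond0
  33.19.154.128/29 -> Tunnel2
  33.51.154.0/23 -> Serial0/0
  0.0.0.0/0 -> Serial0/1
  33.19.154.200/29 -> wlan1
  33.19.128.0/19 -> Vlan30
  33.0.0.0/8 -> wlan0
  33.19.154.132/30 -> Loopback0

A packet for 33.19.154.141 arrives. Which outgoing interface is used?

Tunnel1

Routes whose prefix contains 33.19.154.141:
  0.0.0.0/0 (default, matches everything) -> Serial0/1
  33.0.0.0/8 (33.0.0.0 - 33.255.255.255) -> wlan0
  33.19.128.0/17 (33.19.128.0 - 33.19.255.255) -> Vlan10
  33.19.128.0/19 (33.19.128.0 - 33.19.159.255) -> Vlan30
  33.19.154.0/23 (33.19.154.0 - 33.19.155.255) -> Tunnel1
More-specific entries that do NOT match:
  33.19.154.132/30 (33.19.154.132 - 33.19.154.135) does not contain 33.19.154.141
  33.19.154.128/29 (33.19.154.128 - 33.19.154.135) does not contain 33.19.154.141
  33.19.154.200/29 (33.19.154.200 - 33.19.154.207) does not contain 33.19.154.141
  33.19.155.128/25 (33.19.155.128 - 33.19.155.255) does not contain 33.19.154.141
Longest matching prefix is /23 -> interface Tunnel1.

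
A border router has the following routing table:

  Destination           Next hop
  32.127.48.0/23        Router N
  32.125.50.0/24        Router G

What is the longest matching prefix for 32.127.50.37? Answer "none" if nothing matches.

none

32.127.50.37 is outside every listed prefix and there is no default route.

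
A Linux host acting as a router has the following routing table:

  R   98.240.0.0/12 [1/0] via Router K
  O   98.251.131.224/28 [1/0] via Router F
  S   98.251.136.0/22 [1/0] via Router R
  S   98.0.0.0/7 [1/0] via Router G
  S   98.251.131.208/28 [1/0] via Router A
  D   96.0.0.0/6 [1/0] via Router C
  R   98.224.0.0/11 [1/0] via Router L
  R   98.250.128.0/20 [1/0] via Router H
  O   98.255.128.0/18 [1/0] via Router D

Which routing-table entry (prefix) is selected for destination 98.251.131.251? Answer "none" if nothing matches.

98.240.0.0/12

Entries matching 98.251.131.251:
  96.0.0.0/6 (96.0.0.0 - 99.255.255.255)
  98.0.0.0/7 (98.0.0.0 - 99.255.255.255)
  98.224.0.0/11 (98.224.0.0 - 98.255.255.255)
  98.240.0.0/12 (98.240.0.0 - 98.255.255.255)
Most specific is 98.240.0.0/12.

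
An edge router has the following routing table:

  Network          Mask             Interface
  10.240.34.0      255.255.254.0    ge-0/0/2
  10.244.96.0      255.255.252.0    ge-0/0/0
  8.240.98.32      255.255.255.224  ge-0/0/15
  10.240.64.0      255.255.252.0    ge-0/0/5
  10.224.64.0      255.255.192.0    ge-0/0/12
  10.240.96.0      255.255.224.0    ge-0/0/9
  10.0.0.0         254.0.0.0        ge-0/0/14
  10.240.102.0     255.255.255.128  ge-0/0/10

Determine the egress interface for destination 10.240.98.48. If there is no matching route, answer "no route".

ge-0/0/9

Routes whose prefix contains 10.240.98.48:
  10.0.0.0/7 (10.0.0.0 - 11.255.255.255) -> ge-0/0/14
  10.240.96.0/19 (10.240.96.0 - 10.240.127.255) -> ge-0/0/9
More-specific entries that do NOT match:
  8.240.98.32/27 (8.240.98.32 - 8.240.98.63) does not contain 10.240.98.48
  10.240.102.0/25 (10.240.102.0 - 10.240.102.127) does not contain 10.240.98.48
  10.240.34.0/23 (10.240.34.0 - 10.240.35.255) does not contain 10.240.98.48
  10.244.96.0/22 (10.244.96.0 - 10.244.99.255) does not contain 10.240.98.48
  10.240.64.0/22 (10.240.64.0 - 10.240.67.255) does not contain 10.240.98.48
Longest matching prefix is /19 -> interface ge-0/0/9.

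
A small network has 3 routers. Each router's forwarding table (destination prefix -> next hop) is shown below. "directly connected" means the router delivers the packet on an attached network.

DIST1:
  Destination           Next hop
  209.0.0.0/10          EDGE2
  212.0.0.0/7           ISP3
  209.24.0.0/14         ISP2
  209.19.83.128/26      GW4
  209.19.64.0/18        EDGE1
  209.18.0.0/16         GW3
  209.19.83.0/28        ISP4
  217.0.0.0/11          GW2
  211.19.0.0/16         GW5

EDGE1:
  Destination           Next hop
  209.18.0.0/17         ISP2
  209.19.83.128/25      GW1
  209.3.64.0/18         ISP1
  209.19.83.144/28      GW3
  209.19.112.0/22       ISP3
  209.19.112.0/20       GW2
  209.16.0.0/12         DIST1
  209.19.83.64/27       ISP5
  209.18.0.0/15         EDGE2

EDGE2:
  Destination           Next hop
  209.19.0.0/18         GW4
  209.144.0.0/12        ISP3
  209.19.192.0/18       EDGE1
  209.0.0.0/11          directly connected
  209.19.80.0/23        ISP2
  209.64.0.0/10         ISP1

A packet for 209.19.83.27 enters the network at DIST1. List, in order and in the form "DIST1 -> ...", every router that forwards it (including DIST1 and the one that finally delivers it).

At DIST1: longest match for 209.19.83.27 is 209.19.64.0/18 -> EDGE1
At EDGE1: longest match for 209.19.83.27 is 209.18.0.0/15 -> EDGE2
At EDGE2: longest match for 209.19.83.27 is 209.0.0.0/11 -> directly connected

DIST1 -> EDGE1 -> EDGE2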